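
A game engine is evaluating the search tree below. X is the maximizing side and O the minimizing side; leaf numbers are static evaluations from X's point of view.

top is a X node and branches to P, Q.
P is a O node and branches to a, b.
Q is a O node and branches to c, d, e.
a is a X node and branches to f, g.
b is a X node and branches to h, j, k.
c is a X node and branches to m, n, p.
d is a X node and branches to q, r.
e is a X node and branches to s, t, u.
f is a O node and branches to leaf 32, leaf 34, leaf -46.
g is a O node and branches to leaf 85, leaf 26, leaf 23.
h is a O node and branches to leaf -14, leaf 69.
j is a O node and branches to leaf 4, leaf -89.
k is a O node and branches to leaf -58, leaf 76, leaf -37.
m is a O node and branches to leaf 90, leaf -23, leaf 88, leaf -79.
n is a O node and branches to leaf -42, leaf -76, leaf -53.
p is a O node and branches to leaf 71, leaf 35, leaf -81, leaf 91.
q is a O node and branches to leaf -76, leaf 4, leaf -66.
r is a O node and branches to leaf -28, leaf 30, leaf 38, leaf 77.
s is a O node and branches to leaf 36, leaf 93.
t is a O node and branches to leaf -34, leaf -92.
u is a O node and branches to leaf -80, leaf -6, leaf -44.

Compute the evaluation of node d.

q (O): min(-76, 4, -66) = -76
r (O): min(-28, 30, 38, 77) = -28
d (X): max(-76, -28) = -28

-28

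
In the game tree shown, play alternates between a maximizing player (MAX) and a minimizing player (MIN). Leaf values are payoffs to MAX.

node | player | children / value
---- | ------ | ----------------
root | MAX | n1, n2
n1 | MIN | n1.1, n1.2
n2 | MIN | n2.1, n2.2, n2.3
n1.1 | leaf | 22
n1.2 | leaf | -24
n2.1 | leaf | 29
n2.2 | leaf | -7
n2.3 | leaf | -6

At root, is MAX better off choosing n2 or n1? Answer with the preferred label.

n2

n2 (MIN): min(29, -7, -6) = -7
n1 (MIN): min(22, -24) = -24
MAX prefers the higher value; n2=-7, n1=-24. n2 is better since -7 > -24.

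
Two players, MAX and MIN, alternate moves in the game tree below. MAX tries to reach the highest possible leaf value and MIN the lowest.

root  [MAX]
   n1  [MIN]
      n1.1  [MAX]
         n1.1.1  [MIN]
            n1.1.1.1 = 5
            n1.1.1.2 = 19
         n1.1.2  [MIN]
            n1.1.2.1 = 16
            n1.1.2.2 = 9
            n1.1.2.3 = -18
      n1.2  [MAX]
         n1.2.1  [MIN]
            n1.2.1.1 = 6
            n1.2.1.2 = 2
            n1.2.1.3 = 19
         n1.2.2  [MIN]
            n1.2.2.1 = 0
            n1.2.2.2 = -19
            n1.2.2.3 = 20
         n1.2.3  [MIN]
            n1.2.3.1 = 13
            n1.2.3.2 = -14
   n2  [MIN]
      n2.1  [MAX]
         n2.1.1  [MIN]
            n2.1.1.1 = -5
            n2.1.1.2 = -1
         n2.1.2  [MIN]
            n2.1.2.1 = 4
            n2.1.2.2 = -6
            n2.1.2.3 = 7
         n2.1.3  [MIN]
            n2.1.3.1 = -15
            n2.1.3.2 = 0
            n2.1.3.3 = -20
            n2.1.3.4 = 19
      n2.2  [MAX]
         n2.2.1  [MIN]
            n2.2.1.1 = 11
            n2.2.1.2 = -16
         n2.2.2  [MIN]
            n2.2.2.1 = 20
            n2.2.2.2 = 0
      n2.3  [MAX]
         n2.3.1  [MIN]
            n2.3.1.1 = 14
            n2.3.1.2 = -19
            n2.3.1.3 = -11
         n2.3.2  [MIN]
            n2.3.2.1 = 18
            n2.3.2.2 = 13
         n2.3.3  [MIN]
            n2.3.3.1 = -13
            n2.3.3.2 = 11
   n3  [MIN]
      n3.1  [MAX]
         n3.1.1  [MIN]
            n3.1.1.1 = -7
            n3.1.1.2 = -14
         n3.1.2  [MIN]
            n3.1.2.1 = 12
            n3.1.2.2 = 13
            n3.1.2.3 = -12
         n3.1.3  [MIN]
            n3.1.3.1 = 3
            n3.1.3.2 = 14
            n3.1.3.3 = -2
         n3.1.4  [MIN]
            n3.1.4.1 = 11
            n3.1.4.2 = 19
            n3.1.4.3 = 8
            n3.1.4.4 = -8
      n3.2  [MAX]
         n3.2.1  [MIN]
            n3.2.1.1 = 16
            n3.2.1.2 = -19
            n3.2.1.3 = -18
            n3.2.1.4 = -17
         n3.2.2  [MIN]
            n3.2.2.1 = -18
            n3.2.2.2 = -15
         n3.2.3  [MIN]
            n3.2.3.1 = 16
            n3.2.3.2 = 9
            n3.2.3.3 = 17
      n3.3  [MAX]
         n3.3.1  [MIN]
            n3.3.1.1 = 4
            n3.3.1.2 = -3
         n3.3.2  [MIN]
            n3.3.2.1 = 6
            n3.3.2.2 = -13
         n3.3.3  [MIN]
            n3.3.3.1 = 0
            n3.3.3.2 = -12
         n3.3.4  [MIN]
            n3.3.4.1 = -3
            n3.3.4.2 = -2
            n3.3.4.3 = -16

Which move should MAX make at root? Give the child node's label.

n1

n1.1.1 (MIN): min(5, 19) = 5
n1.1.2 (MIN): min(16, 9, -18) = -18
n1.1 (MAX): max(5, -18) = 5
n1.2.1 (MIN): min(6, 2, 19) = 2
n1.2.2 (MIN): min(0, -19, 20) = -19
n1.2.3 (MIN): min(13, -14) = -14
n1.2 (MAX): max(2, -19, -14) = 2
n1 (MIN): min(5, 2) = 2
n2.1.1 (MIN): min(-5, -1) = -5
n2.1.2 (MIN): min(4, -6, 7) = -6
n2.1.3 (MIN): min(-15, 0, -20, 19) = -20
n2.1 (MAX): max(-5, -6, -20) = -5
n2.2.1 (MIN): min(11, -16) = -16
n2.2.2 (MIN): min(20, 0) = 0
n2.2 (MAX): max(-16, 0) = 0
n2.3.1 (MIN): min(14, -19, -11) = -19
n2.3.2 (MIN): min(18, 13) = 13
n2.3.3 (MIN): min(-13, 11) = -13
n2.3 (MAX): max(-19, 13, -13) = 13
n2 (MIN): min(-5, 0, 13) = -5
n3.1.1 (MIN): min(-7, -14) = -14
n3.1.2 (MIN): min(12, 13, -12) = -12
n3.1.3 (MIN): min(3, 14, -2) = -2
n3.1.4 (MIN): min(11, 19, 8, -8) = -8
n3.1 (MAX): max(-14, -12, -2, -8) = -2
n3.2.1 (MIN): min(16, -19, -18, -17) = -19
n3.2.2 (MIN): min(-18, -15) = -18
n3.2.3 (MIN): min(16, 9, 17) = 9
n3.2 (MAX): max(-19, -18, 9) = 9
n3.3.1 (MIN): min(4, -3) = -3
n3.3.2 (MIN): min(6, -13) = -13
n3.3.3 (MIN): min(0, -12) = -12
n3.3.4 (MIN): min(-3, -2, -16) = -16
n3.3 (MAX): max(-3, -13, -12, -16) = -3
n3 (MIN): min(-2, 9, -3) = -3
root (MAX): max(2, -5, -3) = 2
MAX at root wants the highest of {n1=2, n2=-5, n3=-3}, so chooses n1.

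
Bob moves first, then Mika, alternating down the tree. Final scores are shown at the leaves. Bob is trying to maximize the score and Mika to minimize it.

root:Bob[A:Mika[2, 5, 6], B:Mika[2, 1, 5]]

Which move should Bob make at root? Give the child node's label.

A

A (Mika): min(2, 5, 6) = 2
B (Mika): min(2, 1, 5) = 1
root (Bob): max(2, 1) = 2
Bob at root wants the highest of {A=2, B=1}, so chooses A.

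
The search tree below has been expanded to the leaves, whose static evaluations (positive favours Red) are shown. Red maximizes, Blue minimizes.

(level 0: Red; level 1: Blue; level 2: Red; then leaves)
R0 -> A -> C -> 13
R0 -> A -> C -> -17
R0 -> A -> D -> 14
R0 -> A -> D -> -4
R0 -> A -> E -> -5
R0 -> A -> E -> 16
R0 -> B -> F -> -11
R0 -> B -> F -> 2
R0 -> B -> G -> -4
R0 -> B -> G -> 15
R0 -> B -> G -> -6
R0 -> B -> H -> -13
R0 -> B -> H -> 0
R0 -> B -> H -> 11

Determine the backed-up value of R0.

13

C (Red): max(13, -17) = 13
D (Red): max(14, -4) = 14
E (Red): max(-5, 16) = 16
A (Blue): min(13, 14, 16) = 13
F (Red): max(-11, 2) = 2
G (Red): max(-4, 15, -6) = 15
H (Red): max(-13, 0, 11) = 11
B (Blue): min(2, 15, 11) = 2
R0 (Red): max(13, 2) = 13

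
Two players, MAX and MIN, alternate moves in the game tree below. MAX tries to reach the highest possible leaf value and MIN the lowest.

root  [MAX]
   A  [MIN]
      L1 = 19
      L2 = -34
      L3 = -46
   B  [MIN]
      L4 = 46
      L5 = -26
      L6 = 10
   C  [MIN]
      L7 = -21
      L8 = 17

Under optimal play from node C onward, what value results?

C (MIN): min(-21, 17) = -21

-21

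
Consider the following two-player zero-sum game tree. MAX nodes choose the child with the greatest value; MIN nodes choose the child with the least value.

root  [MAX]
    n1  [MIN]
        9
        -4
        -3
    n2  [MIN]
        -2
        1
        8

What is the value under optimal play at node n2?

-2

n2 (MIN): min(-2, 1, 8) = -2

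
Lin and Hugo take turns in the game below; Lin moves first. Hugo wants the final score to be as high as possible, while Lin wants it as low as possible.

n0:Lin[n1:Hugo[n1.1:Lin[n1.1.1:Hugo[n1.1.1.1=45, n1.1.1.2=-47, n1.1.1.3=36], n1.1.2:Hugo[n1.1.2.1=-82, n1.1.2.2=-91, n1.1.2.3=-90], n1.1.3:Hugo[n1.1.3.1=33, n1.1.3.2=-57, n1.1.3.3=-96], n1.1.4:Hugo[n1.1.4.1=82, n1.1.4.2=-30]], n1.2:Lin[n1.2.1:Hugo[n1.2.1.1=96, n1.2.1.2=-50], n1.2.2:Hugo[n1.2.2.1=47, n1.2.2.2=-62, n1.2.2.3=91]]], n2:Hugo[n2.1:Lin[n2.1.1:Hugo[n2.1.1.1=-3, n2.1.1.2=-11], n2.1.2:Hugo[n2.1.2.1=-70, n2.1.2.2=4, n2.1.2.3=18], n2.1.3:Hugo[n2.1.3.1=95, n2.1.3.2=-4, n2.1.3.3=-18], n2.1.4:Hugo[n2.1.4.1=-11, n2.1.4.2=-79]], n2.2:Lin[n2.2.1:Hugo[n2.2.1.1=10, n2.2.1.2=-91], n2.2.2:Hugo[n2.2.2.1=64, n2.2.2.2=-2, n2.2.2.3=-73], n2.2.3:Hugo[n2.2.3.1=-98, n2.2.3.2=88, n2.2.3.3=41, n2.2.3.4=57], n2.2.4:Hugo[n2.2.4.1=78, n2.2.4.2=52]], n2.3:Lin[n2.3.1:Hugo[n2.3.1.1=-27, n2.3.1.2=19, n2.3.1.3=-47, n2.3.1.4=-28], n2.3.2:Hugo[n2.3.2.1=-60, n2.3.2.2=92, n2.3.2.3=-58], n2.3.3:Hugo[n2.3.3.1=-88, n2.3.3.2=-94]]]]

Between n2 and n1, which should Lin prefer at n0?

n2

n2.1.1 (Hugo): max(-3, -11) = -3
n2.1.2 (Hugo): max(-70, 4, 18) = 18
n2.1.3 (Hugo): max(95, -4, -18) = 95
n2.1.4 (Hugo): max(-11, -79) = -11
n2.1 (Lin): min(-3, 18, 95, -11) = -11
n2.2.1 (Hugo): max(10, -91) = 10
n2.2.2 (Hugo): max(64, -2, -73) = 64
n2.2.3 (Hugo): max(-98, 88, 41, 57) = 88
n2.2.4 (Hugo): max(78, 52) = 78
n2.2 (Lin): min(10, 64, 88, 78) = 10
n2.3.1 (Hugo): max(-27, 19, -47, -28) = 19
n2.3.2 (Hugo): max(-60, 92, -58) = 92
n2.3.3 (Hugo): max(-88, -94) = -88
n2.3 (Lin): min(19, 92, -88) = -88
n2 (Hugo): max(-11, 10, -88) = 10
n1.1.1 (Hugo): max(45, -47, 36) = 45
n1.1.2 (Hugo): max(-82, -91, -90) = -82
n1.1.3 (Hugo): max(33, -57, -96) = 33
n1.1.4 (Hugo): max(82, -30) = 82
n1.1 (Lin): min(45, -82, 33, 82) = -82
n1.2.1 (Hugo): max(96, -50) = 96
n1.2.2 (Hugo): max(47, -62, 91) = 91
n1.2 (Lin): min(96, 91) = 91
n1 (Hugo): max(-82, 91) = 91
Lin prefers the lower value; n2=10, n1=91. n2 is better since 10 < 91.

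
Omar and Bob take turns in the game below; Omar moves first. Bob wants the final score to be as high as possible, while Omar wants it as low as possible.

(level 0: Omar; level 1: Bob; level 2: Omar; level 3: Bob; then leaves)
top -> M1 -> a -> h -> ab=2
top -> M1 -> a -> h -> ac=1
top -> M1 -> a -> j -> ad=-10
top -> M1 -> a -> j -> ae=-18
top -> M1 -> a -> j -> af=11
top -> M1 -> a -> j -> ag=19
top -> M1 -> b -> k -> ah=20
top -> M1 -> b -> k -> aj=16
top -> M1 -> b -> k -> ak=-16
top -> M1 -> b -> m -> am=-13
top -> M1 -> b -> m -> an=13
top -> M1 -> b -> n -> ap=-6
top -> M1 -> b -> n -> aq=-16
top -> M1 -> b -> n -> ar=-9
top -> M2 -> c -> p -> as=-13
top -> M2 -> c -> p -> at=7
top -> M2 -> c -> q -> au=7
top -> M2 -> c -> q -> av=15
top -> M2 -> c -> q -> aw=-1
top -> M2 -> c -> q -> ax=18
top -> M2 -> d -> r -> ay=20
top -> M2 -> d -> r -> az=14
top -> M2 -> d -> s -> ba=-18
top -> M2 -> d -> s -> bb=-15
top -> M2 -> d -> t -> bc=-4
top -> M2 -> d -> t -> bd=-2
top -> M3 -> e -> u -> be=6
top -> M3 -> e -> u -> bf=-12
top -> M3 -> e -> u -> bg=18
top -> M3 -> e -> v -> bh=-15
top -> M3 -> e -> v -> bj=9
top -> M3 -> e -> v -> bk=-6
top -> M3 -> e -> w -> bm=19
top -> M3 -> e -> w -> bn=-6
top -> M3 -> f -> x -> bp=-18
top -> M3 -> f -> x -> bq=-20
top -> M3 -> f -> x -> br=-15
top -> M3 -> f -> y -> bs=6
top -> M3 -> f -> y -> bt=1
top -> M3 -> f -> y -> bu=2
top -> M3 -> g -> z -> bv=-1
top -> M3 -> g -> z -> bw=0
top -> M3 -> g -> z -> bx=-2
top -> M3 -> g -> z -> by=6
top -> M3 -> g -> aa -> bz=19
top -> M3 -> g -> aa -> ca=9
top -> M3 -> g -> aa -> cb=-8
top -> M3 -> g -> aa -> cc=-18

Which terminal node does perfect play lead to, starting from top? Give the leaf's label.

ab

h (Bob): max(2, 1) = 2
j (Bob): max(-10, -18, 11, 19) = 19
a (Omar): min(2, 19) = 2
k (Bob): max(20, 16, -16) = 20
m (Bob): max(-13, 13) = 13
n (Bob): max(-6, -16, -9) = -6
b (Omar): min(20, 13, -6) = -6
M1 (Bob): max(2, -6) = 2
p (Bob): max(-13, 7) = 7
q (Bob): max(7, 15, -1, 18) = 18
c (Omar): min(7, 18) = 7
r (Bob): max(20, 14) = 20
s (Bob): max(-18, -15) = -15
t (Bob): max(-4, -2) = -2
d (Omar): min(20, -15, -2) = -15
M2 (Bob): max(7, -15) = 7
u (Bob): max(6, -12, 18) = 18
v (Bob): max(-15, 9, -6) = 9
w (Bob): max(19, -6) = 19
e (Omar): min(18, 9, 19) = 9
x (Bob): max(-18, -20, -15) = -15
y (Bob): max(6, 1, 2) = 6
f (Omar): min(-15, 6) = -15
z (Bob): max(-1, 0, -2, 6) = 6
aa (Bob): max(19, 9, -8, -18) = 19
g (Omar): min(6, 19) = 6
M3 (Bob): max(9, -15, 6) = 9
top (Omar): min(2, 7, 9) = 2
At top, Omar picks M1 (lowest: 2).
At M1, Bob picks a (highest: 2).
At a, Omar picks h (lowest: 2).
At h, Bob picks ab (highest: 2).
Terminal value 2.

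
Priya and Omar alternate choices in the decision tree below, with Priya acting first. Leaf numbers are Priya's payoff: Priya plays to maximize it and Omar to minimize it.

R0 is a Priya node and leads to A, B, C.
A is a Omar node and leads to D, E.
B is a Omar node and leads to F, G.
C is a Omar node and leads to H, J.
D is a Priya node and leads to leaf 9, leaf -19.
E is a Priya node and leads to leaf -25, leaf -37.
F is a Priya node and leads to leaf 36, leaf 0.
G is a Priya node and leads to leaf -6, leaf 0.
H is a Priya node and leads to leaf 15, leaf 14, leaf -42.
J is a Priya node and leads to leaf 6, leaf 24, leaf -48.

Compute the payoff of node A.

D (Priya): max(9, -19) = 9
E (Priya): max(-25, -37) = -25
A (Omar): min(9, -25) = -25

-25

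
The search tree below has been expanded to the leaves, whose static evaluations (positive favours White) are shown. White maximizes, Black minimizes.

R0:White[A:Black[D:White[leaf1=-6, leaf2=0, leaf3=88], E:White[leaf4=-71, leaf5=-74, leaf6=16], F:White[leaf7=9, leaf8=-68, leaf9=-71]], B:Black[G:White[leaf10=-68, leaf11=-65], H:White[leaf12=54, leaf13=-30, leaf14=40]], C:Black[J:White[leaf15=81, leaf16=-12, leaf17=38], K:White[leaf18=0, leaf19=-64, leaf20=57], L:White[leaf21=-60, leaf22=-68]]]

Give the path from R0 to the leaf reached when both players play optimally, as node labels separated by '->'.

R0 -> A -> F -> leaf7

D (White): max(-6, 0, 88) = 88
E (White): max(-71, -74, 16) = 16
F (White): max(9, -68, -71) = 9
A (Black): min(88, 16, 9) = 9
G (White): max(-68, -65) = -65
H (White): max(54, -30, 40) = 54
B (Black): min(-65, 54) = -65
J (White): max(81, -12, 38) = 81
K (White): max(0, -64, 57) = 57
L (White): max(-60, -68) = -60
C (Black): min(81, 57, -60) = -60
R0 (White): max(9, -65, -60) = 9
At R0, White picks A (highest: 9).
At A, Black picks F (lowest: 9).
At F, White picks leaf7 (highest: 9).
Terminal value 9.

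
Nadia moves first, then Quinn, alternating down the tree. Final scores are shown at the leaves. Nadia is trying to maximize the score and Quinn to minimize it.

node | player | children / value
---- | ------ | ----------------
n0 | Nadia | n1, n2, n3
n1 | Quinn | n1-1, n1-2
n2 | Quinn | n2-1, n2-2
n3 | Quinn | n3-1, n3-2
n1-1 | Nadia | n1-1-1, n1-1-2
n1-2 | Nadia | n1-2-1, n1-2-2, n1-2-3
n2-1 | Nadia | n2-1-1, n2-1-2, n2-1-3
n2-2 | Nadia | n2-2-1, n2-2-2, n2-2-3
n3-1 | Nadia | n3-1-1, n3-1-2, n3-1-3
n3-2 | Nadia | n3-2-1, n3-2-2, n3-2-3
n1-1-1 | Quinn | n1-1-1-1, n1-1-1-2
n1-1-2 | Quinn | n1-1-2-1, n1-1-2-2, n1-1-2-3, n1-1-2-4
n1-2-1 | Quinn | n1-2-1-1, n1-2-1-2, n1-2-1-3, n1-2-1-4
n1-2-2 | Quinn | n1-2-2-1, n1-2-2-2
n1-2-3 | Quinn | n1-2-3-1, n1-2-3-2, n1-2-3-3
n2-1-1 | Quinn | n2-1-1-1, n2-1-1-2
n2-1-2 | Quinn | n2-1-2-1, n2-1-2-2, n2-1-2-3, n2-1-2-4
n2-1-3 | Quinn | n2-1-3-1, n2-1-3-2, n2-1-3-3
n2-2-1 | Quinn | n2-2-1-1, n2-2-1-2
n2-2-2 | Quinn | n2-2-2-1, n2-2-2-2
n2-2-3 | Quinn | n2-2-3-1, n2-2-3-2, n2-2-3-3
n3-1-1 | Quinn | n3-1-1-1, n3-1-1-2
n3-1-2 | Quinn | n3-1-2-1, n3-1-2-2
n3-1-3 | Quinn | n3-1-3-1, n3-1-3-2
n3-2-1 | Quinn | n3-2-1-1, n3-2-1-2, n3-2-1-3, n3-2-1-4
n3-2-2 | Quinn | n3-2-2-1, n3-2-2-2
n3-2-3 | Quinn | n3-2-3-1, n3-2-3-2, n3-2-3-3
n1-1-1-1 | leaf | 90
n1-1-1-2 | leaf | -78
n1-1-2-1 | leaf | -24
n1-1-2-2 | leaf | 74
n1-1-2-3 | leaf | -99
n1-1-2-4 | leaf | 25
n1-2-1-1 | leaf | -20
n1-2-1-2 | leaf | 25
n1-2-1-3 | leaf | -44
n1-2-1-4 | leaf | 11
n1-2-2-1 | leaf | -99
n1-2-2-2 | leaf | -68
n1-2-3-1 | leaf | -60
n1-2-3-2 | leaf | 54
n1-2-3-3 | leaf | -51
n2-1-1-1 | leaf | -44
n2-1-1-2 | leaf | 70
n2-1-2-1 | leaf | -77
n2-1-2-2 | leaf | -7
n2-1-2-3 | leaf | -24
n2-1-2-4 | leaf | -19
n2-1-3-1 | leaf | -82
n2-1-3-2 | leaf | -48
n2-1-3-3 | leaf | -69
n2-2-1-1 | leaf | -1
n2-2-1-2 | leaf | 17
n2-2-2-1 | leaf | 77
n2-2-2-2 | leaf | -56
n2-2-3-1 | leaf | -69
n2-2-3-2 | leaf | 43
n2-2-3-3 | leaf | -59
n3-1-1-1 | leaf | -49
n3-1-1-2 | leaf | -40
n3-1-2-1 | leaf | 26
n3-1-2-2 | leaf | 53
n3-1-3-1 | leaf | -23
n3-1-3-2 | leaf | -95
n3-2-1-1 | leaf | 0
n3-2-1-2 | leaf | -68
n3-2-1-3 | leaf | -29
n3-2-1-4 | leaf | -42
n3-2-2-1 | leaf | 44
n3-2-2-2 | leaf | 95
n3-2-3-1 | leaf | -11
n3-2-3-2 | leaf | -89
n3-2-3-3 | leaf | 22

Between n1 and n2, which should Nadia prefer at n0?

n1-1-1 (Quinn): min(90, -78) = -78
n1-1-2 (Quinn): min(-24, 74, -99, 25) = -99
n1-1 (Nadia): max(-78, -99) = -78
n1-2-1 (Quinn): min(-20, 25, -44, 11) = -44
n1-2-2 (Quinn): min(-99, -68) = -99
n1-2-3 (Quinn): min(-60, 54, -51) = -60
n1-2 (Nadia): max(-44, -99, -60) = -44
n1 (Quinn): min(-78, -44) = -78
n2-1-1 (Quinn): min(-44, 70) = -44
n2-1-2 (Quinn): min(-77, -7, -24, -19) = -77
n2-1-3 (Quinn): min(-82, -48, -69) = -82
n2-1 (Nadia): max(-44, -77, -82) = -44
n2-2-1 (Quinn): min(-1, 17) = -1
n2-2-2 (Quinn): min(77, -56) = -56
n2-2-3 (Quinn): min(-69, 43, -59) = -69
n2-2 (Nadia): max(-1, -56, -69) = -1
n2 (Quinn): min(-44, -1) = -44
Nadia prefers the higher value; n1=-78, n2=-44. n2 is better since -44 > -78.

n2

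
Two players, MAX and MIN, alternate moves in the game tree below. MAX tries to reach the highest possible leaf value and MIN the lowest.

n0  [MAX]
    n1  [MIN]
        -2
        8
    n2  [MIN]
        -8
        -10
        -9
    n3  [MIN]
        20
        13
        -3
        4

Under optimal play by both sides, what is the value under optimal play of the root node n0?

-2

n1 (MIN): min(-2, 8) = -2
n2 (MIN): min(-8, -10, -9) = -10
n3 (MIN): min(20, 13, -3, 4) = -3
n0 (MAX): max(-2, -10, -3) = -2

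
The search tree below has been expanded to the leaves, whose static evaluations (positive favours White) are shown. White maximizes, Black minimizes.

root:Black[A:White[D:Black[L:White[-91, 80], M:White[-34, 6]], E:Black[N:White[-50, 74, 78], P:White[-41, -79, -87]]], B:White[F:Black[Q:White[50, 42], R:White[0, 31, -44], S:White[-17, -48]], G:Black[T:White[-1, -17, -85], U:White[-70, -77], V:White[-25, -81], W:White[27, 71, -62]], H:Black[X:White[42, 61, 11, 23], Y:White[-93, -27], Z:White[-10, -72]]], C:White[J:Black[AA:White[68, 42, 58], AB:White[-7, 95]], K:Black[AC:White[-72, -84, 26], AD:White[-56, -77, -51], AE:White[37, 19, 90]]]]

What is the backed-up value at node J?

AA (White): max(68, 42, 58) = 68
AB (White): max(-7, 95) = 95
J (Black): min(68, 95) = 68

68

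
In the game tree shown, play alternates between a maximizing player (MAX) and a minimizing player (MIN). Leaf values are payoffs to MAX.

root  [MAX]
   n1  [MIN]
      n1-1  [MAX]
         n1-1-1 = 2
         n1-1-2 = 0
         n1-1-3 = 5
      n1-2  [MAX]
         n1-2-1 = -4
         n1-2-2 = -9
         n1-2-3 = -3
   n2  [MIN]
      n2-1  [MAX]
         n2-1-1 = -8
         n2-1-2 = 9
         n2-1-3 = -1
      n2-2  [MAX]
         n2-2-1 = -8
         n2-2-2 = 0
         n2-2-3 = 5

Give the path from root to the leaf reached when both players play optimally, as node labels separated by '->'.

n1-1 (MAX): max(2, 0, 5) = 5
n1-2 (MAX): max(-4, -9, -3) = -3
n1 (MIN): min(5, -3) = -3
n2-1 (MAX): max(-8, 9, -1) = 9
n2-2 (MAX): max(-8, 0, 5) = 5
n2 (MIN): min(9, 5) = 5
root (MAX): max(-3, 5) = 5
At root, MAX picks n2 (highest: 5).
At n2, MIN picks n2-2 (lowest: 5).
At n2-2, MAX picks n2-2-3 (highest: 5).
Terminal value 5.

root -> n2 -> n2-2 -> n2-2-3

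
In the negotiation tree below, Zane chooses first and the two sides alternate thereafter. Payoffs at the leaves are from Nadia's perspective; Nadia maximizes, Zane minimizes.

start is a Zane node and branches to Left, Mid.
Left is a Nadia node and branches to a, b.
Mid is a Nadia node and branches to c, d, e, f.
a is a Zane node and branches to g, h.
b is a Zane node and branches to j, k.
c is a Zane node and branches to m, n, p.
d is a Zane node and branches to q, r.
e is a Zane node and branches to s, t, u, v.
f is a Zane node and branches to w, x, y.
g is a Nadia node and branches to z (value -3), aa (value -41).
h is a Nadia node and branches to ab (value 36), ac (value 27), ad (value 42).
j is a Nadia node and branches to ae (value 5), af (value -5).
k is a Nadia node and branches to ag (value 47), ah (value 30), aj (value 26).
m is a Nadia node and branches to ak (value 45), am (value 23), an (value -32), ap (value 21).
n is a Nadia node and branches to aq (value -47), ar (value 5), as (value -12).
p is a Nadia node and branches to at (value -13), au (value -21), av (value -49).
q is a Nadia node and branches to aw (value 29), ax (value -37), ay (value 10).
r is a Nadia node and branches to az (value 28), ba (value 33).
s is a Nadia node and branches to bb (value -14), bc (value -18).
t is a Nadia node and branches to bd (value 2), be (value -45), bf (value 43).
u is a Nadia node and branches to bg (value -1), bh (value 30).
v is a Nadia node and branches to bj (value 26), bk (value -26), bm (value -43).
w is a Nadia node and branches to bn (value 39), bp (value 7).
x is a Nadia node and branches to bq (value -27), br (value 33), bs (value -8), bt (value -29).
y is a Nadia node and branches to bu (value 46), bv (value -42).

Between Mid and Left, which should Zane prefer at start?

Left

m (Nadia): max(45, 23, -32, 21) = 45
n (Nadia): max(-47, 5, -12) = 5
p (Nadia): max(-13, -21, -49) = -13
c (Zane): min(45, 5, -13) = -13
q (Nadia): max(29, -37, 10) = 29
r (Nadia): max(28, 33) = 33
d (Zane): min(29, 33) = 29
s (Nadia): max(-14, -18) = -14
t (Nadia): max(2, -45, 43) = 43
u (Nadia): max(-1, 30) = 30
v (Nadia): max(26, -26, -43) = 26
e (Zane): min(-14, 43, 30, 26) = -14
w (Nadia): max(39, 7) = 39
x (Nadia): max(-27, 33, -8, -29) = 33
y (Nadia): max(46, -42) = 46
f (Zane): min(39, 33, 46) = 33
Mid (Nadia): max(-13, 29, -14, 33) = 33
g (Nadia): max(-3, -41) = -3
h (Nadia): max(36, 27, 42) = 42
a (Zane): min(-3, 42) = -3
j (Nadia): max(5, -5) = 5
k (Nadia): max(47, 30, 26) = 47
b (Zane): min(5, 47) = 5
Left (Nadia): max(-3, 5) = 5
Zane prefers the lower value; Mid=33, Left=5. Left is better since 5 < 33.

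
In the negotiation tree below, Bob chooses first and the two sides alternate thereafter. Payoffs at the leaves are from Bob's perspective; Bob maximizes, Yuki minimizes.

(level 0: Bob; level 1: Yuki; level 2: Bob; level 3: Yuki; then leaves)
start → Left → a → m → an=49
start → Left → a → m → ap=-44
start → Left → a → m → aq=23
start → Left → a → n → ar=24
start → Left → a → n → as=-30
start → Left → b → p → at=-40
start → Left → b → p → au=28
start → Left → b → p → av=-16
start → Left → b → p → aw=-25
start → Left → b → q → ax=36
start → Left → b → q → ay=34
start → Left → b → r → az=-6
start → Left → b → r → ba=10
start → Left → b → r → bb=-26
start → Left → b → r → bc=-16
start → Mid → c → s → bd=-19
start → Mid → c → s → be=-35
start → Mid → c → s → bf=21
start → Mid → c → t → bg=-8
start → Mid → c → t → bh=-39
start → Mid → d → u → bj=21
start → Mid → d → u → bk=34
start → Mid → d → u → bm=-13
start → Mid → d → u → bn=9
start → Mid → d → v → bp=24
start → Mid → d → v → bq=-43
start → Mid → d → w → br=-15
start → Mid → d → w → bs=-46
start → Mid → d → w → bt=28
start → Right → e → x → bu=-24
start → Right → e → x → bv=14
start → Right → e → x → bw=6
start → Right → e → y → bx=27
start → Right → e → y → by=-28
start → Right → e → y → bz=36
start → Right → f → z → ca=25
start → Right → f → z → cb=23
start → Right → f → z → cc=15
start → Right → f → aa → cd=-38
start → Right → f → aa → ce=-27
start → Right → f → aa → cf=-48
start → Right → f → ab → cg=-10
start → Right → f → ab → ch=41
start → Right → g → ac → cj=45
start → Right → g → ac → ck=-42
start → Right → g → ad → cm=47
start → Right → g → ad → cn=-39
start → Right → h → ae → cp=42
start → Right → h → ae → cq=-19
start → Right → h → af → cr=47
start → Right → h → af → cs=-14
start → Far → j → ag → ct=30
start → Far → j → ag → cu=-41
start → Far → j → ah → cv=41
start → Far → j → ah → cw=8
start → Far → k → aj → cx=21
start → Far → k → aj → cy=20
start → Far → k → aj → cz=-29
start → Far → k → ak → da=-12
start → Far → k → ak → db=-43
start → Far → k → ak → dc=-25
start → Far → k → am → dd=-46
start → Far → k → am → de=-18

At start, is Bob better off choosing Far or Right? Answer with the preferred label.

ag (Yuki): min(30, -41) = -41
ah (Yuki): min(41, 8) = 8
j (Bob): max(-41, 8) = 8
aj (Yuki): min(21, 20, -29) = -29
ak (Yuki): min(-12, -43, -25) = -43
am (Yuki): min(-46, -18) = -46
k (Bob): max(-29, -43, -46) = -29
Far (Yuki): min(8, -29) = -29
x (Yuki): min(-24, 14, 6) = -24
y (Yuki): min(27, -28, 36) = -28
e (Bob): max(-24, -28) = -24
z (Yuki): min(25, 23, 15) = 15
aa (Yuki): min(-38, -27, -48) = -48
ab (Yuki): min(-10, 41) = -10
f (Bob): max(15, -48, -10) = 15
ac (Yuki): min(45, -42) = -42
ad (Yuki): min(47, -39) = -39
g (Bob): max(-42, -39) = -39
ae (Yuki): min(42, -19) = -19
af (Yuki): min(47, -14) = -14
h (Bob): max(-19, -14) = -14
Right (Yuki): min(-24, 15, -39, -14) = -39
Bob prefers the higher value; Far=-29, Right=-39. Far is better since -29 > -39.

Far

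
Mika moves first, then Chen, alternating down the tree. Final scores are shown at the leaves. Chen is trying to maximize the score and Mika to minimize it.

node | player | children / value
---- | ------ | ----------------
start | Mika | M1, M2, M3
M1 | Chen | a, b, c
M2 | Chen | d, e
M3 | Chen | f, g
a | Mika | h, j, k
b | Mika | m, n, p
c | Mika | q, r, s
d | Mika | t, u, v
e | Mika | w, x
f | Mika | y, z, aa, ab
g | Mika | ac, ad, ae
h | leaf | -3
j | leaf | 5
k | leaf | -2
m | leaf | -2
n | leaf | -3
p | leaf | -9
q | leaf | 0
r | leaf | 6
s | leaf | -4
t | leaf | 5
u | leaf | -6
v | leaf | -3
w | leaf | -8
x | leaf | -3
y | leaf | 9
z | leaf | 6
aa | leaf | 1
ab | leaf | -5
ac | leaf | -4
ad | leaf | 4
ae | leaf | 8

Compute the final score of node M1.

a (Mika): min(-3, 5, -2) = -3
b (Mika): min(-2, -3, -9) = -9
c (Mika): min(0, 6, -4) = -4
M1 (Chen): max(-3, -9, -4) = -3

-3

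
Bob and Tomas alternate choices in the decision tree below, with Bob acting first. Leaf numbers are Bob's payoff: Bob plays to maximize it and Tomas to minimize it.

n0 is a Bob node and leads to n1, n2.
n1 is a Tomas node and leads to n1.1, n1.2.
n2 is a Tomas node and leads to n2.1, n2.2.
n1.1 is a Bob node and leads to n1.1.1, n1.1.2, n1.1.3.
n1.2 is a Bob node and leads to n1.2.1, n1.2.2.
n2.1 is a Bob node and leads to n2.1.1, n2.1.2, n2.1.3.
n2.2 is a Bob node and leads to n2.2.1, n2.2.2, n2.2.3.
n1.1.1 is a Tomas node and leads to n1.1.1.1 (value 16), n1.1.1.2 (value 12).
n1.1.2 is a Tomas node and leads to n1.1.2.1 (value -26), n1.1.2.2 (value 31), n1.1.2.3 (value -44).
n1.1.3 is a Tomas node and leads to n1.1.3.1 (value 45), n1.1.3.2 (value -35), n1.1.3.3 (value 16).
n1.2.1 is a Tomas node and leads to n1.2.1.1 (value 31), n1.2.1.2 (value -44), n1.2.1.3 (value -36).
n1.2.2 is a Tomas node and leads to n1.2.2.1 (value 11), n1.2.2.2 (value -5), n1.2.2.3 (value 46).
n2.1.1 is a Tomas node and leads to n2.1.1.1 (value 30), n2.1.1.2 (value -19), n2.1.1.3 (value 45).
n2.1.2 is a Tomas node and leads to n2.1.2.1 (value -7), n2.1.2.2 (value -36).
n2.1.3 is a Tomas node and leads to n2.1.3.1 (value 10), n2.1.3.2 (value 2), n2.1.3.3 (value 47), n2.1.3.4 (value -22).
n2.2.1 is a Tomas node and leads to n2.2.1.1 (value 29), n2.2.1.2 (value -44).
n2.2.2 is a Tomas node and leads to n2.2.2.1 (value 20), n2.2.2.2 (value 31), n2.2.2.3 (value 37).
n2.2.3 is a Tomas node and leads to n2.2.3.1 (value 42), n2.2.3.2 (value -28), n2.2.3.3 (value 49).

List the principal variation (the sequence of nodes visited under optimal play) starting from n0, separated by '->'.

n0 -> n1 -> n1.2 -> n1.2.2 -> n1.2.2.2

n1.1.1 (Tomas): min(16, 12) = 12
n1.1.2 (Tomas): min(-26, 31, -44) = -44
n1.1.3 (Tomas): min(45, -35, 16) = -35
n1.1 (Bob): max(12, -44, -35) = 12
n1.2.1 (Tomas): min(31, -44, -36) = -44
n1.2.2 (Tomas): min(11, -5, 46) = -5
n1.2 (Bob): max(-44, -5) = -5
n1 (Tomas): min(12, -5) = -5
n2.1.1 (Tomas): min(30, -19, 45) = -19
n2.1.2 (Tomas): min(-7, -36) = -36
n2.1.3 (Tomas): min(10, 2, 47, -22) = -22
n2.1 (Bob): max(-19, -36, -22) = -19
n2.2.1 (Tomas): min(29, -44) = -44
n2.2.2 (Tomas): min(20, 31, 37) = 20
n2.2.3 (Tomas): min(42, -28, 49) = -28
n2.2 (Bob): max(-44, 20, -28) = 20
n2 (Tomas): min(-19, 20) = -19
n0 (Bob): max(-5, -19) = -5
At n0, Bob picks n1 (highest: -5).
At n1, Tomas picks n1.2 (lowest: -5).
At n1.2, Bob picks n1.2.2 (highest: -5).
At n1.2.2, Tomas picks n1.2.2.2 (lowest: -5).
Terminal value -5.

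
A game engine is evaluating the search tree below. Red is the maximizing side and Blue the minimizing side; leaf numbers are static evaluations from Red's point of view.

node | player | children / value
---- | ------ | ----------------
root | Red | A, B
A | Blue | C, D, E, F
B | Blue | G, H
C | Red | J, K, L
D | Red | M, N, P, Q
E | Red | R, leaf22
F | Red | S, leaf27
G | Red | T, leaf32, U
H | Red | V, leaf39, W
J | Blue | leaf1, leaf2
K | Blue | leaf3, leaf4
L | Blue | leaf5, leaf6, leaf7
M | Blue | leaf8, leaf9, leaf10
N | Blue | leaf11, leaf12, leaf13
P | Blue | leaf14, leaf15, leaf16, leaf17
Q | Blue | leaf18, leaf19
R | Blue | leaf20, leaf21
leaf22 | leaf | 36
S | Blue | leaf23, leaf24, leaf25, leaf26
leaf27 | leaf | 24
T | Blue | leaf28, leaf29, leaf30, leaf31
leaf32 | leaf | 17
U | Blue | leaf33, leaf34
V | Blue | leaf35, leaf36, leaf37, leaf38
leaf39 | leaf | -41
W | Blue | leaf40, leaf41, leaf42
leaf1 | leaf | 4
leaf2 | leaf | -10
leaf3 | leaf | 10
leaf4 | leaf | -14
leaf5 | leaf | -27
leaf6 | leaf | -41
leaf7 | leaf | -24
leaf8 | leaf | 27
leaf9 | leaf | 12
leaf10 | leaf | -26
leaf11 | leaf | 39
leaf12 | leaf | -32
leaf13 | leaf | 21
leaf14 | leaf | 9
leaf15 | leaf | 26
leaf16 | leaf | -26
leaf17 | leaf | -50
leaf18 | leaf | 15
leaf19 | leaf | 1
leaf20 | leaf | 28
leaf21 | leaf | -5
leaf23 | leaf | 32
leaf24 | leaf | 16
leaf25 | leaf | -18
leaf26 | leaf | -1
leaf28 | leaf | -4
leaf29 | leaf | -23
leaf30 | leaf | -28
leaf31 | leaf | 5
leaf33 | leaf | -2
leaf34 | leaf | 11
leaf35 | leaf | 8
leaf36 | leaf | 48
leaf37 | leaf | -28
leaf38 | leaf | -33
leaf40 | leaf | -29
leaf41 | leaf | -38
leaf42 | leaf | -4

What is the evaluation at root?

-10

J (Blue): min(4, -10) = -10
K (Blue): min(10, -14) = -14
L (Blue): min(-27, -41, -24) = -41
C (Red): max(-10, -14, -41) = -10
M (Blue): min(27, 12, -26) = -26
N (Blue): min(39, -32, 21) = -32
P (Blue): min(9, 26, -26, -50) = -50
Q (Blue): min(15, 1) = 1
D (Red): max(-26, -32, -50, 1) = 1
R (Blue): min(28, -5) = -5
E (Red): max(-5, 36) = 36
S (Blue): min(32, 16, -18, -1) = -18
F (Red): max(-18, 24) = 24
A (Blue): min(-10, 1, 36, 24) = -10
T (Blue): min(-4, -23, -28, 5) = -28
U (Blue): min(-2, 11) = -2
G (Red): max(-28, 17, -2) = 17
V (Blue): min(8, 48, -28, -33) = -33
W (Blue): min(-29, -38, -4) = -38
H (Red): max(-33, -41, -38) = -33
B (Blue): min(17, -33) = -33
root (Red): max(-10, -33) = -10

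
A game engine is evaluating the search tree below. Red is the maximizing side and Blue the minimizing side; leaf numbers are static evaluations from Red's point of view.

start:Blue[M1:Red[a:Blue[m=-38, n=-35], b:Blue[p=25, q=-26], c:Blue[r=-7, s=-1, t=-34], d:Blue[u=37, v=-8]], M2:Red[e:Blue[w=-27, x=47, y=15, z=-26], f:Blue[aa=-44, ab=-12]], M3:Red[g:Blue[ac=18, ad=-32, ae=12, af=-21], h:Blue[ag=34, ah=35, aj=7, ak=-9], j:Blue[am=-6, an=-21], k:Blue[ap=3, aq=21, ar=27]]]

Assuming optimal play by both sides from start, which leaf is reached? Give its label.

a (Blue): min(-38, -35) = -38
b (Blue): min(25, -26) = -26
c (Blue): min(-7, -1, -34) = -34
d (Blue): min(37, -8) = -8
M1 (Red): max(-38, -26, -34, -8) = -8
e (Blue): min(-27, 47, 15, -26) = -27
f (Blue): min(-44, -12) = -44
M2 (Red): max(-27, -44) = -27
g (Blue): min(18, -32, 12, -21) = -32
h (Blue): min(34, 35, 7, -9) = -9
j (Blue): min(-6, -21) = -21
k (Blue): min(3, 21, 27) = 3
M3 (Red): max(-32, -9, -21, 3) = 3
start (Blue): min(-8, -27, 3) = -27
At start, Blue picks M2 (lowest: -27).
At M2, Red picks e (highest: -27).
At e, Blue picks w (lowest: -27).
Terminal value -27.

w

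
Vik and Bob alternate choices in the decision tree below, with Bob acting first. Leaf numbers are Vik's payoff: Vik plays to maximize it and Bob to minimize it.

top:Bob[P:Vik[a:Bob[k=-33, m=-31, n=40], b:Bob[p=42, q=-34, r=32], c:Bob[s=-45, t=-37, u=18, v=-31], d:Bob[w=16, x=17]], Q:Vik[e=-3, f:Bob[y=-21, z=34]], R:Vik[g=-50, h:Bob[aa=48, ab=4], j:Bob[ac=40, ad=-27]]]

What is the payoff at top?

-3

a (Bob): min(-33, -31, 40) = -33
b (Bob): min(42, -34, 32) = -34
c (Bob): min(-45, -37, 18, -31) = -45
d (Bob): min(16, 17) = 16
P (Vik): max(-33, -34, -45, 16) = 16
f (Bob): min(-21, 34) = -21
Q (Vik): max(-3, -21) = -3
h (Bob): min(48, 4) = 4
j (Bob): min(40, -27) = -27
R (Vik): max(-50, 4, -27) = 4
top (Bob): min(16, -3, 4) = -3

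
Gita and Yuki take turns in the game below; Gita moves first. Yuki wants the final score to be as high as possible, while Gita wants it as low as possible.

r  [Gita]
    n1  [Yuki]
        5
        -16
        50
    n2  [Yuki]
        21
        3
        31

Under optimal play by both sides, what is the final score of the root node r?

n1 (Yuki): max(5, -16, 50) = 50
n2 (Yuki): max(21, 3, 31) = 31
r (Gita): min(50, 31) = 31

31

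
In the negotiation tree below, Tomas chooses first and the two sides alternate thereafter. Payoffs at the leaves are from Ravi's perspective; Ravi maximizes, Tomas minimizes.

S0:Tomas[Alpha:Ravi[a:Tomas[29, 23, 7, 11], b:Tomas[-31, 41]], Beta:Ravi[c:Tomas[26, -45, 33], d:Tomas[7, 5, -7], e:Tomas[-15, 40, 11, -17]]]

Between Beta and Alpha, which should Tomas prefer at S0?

c (Tomas): min(26, -45, 33) = -45
d (Tomas): min(7, 5, -7) = -7
e (Tomas): min(-15, 40, 11, -17) = -17
Beta (Ravi): max(-45, -7, -17) = -7
a (Tomas): min(29, 23, 7, 11) = 7
b (Tomas): min(-31, 41) = -31
Alpha (Ravi): max(7, -31) = 7
Tomas prefers the lower value; Beta=-7, Alpha=7. Beta is better since -7 < 7.

Beta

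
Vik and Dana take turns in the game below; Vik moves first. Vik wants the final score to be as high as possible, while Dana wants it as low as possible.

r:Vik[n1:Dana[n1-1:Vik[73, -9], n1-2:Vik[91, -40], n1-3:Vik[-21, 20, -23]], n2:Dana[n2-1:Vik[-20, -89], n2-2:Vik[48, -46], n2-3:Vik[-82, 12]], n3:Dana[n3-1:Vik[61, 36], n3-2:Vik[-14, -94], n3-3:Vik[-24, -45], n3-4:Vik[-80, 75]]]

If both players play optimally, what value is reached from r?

20

n1-1 (Vik): max(73, -9) = 73
n1-2 (Vik): max(91, -40) = 91
n1-3 (Vik): max(-21, 20, -23) = 20
n1 (Dana): min(73, 91, 20) = 20
n2-1 (Vik): max(-20, -89) = -20
n2-2 (Vik): max(48, -46) = 48
n2-3 (Vik): max(-82, 12) = 12
n2 (Dana): min(-20, 48, 12) = -20
n3-1 (Vik): max(61, 36) = 61
n3-2 (Vik): max(-14, -94) = -14
n3-3 (Vik): max(-24, -45) = -24
n3-4 (Vik): max(-80, 75) = 75
n3 (Dana): min(61, -14, -24, 75) = -24
r (Vik): max(20, -20, -24) = 20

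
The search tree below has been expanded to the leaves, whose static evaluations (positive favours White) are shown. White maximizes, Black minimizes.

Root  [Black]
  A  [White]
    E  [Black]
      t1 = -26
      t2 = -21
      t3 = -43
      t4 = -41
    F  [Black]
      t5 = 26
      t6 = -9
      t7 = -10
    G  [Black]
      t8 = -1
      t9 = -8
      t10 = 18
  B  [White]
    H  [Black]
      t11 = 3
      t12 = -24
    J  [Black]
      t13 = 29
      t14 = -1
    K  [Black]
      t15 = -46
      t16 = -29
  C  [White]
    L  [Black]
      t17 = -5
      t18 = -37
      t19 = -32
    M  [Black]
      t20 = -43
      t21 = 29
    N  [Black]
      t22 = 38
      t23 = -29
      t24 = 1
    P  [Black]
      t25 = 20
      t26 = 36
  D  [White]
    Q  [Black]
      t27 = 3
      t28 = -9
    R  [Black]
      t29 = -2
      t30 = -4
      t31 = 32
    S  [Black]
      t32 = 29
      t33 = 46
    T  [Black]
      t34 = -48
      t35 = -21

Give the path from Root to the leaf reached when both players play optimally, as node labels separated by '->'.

E (Black): min(-26, -21, -43, -41) = -43
F (Black): min(26, -9, -10) = -10
G (Black): min(-1, -8, 18) = -8
A (White): max(-43, -10, -8) = -8
H (Black): min(3, -24) = -24
J (Black): min(29, -1) = -1
K (Black): min(-46, -29) = -46
B (White): max(-24, -1, -46) = -1
L (Black): min(-5, -37, -32) = -37
M (Black): min(-43, 29) = -43
N (Black): min(38, -29, 1) = -29
P (Black): min(20, 36) = 20
C (White): max(-37, -43, -29, 20) = 20
Q (Black): min(3, -9) = -9
R (Black): min(-2, -4, 32) = -4
S (Black): min(29, 46) = 29
T (Black): min(-48, -21) = -48
D (White): max(-9, -4, 29, -48) = 29
Root (Black): min(-8, -1, 20, 29) = -8
At Root, Black picks A (lowest: -8).
At A, White picks G (highest: -8).
At G, Black picks t9 (lowest: -8).
Terminal value -8.

Root -> A -> G -> t9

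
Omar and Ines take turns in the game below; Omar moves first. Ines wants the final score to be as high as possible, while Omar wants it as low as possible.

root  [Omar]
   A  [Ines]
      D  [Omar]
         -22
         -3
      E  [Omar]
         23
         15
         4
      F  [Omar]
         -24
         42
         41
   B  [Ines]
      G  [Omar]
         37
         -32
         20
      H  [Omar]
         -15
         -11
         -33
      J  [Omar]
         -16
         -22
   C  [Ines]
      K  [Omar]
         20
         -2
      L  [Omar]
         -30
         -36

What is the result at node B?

G (Omar): min(37, -32, 20) = -32
H (Omar): min(-15, -11, -33) = -33
J (Omar): min(-16, -22) = -22
B (Ines): max(-32, -33, -22) = -22

-22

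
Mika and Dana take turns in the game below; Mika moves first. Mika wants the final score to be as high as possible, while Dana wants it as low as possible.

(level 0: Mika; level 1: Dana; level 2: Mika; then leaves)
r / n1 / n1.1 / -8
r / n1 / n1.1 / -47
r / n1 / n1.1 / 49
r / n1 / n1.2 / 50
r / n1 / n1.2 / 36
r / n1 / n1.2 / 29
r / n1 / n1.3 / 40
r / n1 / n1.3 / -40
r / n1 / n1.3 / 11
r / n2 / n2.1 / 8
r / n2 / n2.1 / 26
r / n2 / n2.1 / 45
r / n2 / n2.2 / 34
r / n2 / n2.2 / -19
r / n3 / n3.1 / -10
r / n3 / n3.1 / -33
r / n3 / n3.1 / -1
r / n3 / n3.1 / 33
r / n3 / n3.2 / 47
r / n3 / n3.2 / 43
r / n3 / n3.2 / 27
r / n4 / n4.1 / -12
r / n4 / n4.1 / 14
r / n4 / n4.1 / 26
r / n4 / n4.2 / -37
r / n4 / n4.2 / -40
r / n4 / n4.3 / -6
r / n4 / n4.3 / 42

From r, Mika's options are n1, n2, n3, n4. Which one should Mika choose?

n1.1 (Mika): max(-8, -47, 49) = 49
n1.2 (Mika): max(50, 36, 29) = 50
n1.3 (Mika): max(40, -40, 11) = 40
n1 (Dana): min(49, 50, 40) = 40
n2.1 (Mika): max(8, 26, 45) = 45
n2.2 (Mika): max(34, -19) = 34
n2 (Dana): min(45, 34) = 34
n3.1 (Mika): max(-10, -33, -1, 33) = 33
n3.2 (Mika): max(47, 43, 27) = 47
n3 (Dana): min(33, 47) = 33
n4.1 (Mika): max(-12, 14, 26) = 26
n4.2 (Mika): max(-37, -40) = -37
n4.3 (Mika): max(-6, 42) = 42
n4 (Dana): min(26, -37, 42) = -37
r (Mika): max(40, 34, 33, -37) = 40
Mika at r wants the highest of {n1=40, n2=34, n3=33, n4=-37}, so chooses n1.

n1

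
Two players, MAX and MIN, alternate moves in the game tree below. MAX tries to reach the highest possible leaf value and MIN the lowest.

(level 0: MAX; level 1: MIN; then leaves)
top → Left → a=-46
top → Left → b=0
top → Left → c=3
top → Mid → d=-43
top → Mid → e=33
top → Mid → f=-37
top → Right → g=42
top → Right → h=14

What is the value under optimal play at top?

Left (MIN): min(-46, 0, 3) = -46
Mid (MIN): min(-43, 33, -37) = -43
Right (MIN): min(42, 14) = 14
top (MAX): max(-46, -43, 14) = 14

14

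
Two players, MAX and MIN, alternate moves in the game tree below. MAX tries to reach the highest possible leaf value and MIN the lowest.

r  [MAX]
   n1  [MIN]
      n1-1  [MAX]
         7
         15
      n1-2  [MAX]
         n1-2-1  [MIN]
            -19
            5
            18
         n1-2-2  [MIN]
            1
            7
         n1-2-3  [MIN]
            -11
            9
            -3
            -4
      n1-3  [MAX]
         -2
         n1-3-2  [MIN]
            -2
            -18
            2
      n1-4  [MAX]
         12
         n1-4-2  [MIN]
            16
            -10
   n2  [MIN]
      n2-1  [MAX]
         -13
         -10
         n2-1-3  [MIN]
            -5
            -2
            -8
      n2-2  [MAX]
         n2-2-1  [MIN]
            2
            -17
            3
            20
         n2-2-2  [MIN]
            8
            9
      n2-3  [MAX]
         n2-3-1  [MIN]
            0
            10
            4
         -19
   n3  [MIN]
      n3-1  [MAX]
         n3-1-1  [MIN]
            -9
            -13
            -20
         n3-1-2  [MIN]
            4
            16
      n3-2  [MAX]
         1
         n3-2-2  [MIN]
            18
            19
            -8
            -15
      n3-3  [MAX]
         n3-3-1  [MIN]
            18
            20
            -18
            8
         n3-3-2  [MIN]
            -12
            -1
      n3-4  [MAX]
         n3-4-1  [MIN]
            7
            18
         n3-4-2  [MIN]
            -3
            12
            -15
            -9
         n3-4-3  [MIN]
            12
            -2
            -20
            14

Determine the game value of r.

-2

n1-1 (MAX): max(7, 15) = 15
n1-2-1 (MIN): min(-19, 5, 18) = -19
n1-2-2 (MIN): min(1, 7) = 1
n1-2-3 (MIN): min(-11, 9, -3, -4) = -11
n1-2 (MAX): max(-19, 1, -11) = 1
n1-3-2 (MIN): min(-2, -18, 2) = -18
n1-3 (MAX): max(-2, -18) = -2
n1-4-2 (MIN): min(16, -10) = -10
n1-4 (MAX): max(12, -10) = 12
n1 (MIN): min(15, 1, -2, 12) = -2
n2-1-3 (MIN): min(-5, -2, -8) = -8
n2-1 (MAX): max(-13, -10, -8) = -8
n2-2-1 (MIN): min(2, -17, 3, 20) = -17
n2-2-2 (MIN): min(8, 9) = 8
n2-2 (MAX): max(-17, 8) = 8
n2-3-1 (MIN): min(0, 10, 4) = 0
n2-3 (MAX): max(0, -19) = 0
n2 (MIN): min(-8, 8, 0) = -8
n3-1-1 (MIN): min(-9, -13, -20) = -20
n3-1-2 (MIN): min(4, 16) = 4
n3-1 (MAX): max(-20, 4) = 4
n3-2-2 (MIN): min(18, 19, -8, -15) = -15
n3-2 (MAX): max(1, -15) = 1
n3-3-1 (MIN): min(18, 20, -18, 8) = -18
n3-3-2 (MIN): min(-12, -1) = -12
n3-3 (MAX): max(-18, -12) = -12
n3-4-1 (MIN): min(7, 18) = 7
n3-4-2 (MIN): min(-3, 12, -15, -9) = -15
n3-4-3 (MIN): min(12, -2, -20, 14) = -20
n3-4 (MAX): max(7, -15, -20) = 7
n3 (MIN): min(4, 1, -12, 7) = -12
r (MAX): max(-2, -8, -12) = -2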